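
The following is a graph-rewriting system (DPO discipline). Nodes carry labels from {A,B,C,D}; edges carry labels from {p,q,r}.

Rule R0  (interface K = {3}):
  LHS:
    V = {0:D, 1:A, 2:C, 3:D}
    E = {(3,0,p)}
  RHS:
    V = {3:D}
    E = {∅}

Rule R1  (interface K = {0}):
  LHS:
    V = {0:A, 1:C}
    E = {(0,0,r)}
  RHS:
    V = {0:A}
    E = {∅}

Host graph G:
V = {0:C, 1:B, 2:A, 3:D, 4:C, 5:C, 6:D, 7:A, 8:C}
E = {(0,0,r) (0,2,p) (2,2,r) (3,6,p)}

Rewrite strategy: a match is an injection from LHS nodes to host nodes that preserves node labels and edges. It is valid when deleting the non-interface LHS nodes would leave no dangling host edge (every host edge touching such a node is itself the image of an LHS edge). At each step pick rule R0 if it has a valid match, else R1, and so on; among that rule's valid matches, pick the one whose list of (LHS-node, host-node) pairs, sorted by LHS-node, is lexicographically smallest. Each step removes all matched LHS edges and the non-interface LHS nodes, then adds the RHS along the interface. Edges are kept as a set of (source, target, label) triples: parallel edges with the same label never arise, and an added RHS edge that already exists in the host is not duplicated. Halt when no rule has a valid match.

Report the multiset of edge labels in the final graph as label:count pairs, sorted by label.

Answer: p:1 r:1

Rewrite trace:
start.  V:9 E:4  edges: 0-r->0 0-p->2 2-r->2 3-p->6
1. fire R0 via {0↦6, 1↦7, 2↦4, 3↦3}  →  V:6 E:3  edges: 0-r->0 0-p->2 2-r->2
2. fire R1 via {0↦2, 1↦5}  →  V:5 E:2  edges: 0-r->0 0-p->2
normal form: no rule applies after step 2
NF edges: [(0, 0, 'r'), (0, 2, 'p')]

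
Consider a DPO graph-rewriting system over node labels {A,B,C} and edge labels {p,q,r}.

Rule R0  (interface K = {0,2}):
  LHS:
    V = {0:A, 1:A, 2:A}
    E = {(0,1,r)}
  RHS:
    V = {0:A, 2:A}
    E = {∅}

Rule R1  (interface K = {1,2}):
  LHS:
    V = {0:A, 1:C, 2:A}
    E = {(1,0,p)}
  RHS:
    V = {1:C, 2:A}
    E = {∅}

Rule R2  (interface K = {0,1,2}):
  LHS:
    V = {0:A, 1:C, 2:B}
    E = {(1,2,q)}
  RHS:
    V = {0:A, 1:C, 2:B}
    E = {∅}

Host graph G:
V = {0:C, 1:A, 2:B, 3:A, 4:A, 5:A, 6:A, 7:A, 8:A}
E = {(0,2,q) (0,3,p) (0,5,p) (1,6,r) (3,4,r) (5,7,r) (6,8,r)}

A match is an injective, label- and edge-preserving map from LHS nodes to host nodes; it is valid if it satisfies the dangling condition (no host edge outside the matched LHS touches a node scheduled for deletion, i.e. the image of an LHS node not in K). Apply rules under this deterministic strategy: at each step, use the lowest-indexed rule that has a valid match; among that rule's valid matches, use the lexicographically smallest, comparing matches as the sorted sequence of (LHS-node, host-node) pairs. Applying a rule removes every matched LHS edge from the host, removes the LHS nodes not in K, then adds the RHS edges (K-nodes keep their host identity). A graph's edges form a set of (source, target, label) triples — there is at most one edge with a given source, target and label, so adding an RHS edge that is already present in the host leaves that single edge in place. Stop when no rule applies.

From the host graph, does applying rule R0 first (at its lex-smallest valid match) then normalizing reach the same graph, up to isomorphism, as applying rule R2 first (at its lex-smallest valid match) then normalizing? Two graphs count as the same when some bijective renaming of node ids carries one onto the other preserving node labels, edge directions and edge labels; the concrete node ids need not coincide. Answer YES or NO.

Answer: YES

Derivation:
branch R0-first: apply at {0↦3, 1↦4, 2↦1} → |E|=6, then 6 more step(s) → NF |V|=3 |E|=0 V={0:C, 1:A, 2:B} E=∅
branch R2-first: apply at {0↦1, 1↦0, 2↦2} → |E|=6, then 6 more step(s) → NF |V|=3 |E|=0 V={0:C, 1:A, 2:B} E=∅
graphs isomorphic (equal up to label-preserving node renaming)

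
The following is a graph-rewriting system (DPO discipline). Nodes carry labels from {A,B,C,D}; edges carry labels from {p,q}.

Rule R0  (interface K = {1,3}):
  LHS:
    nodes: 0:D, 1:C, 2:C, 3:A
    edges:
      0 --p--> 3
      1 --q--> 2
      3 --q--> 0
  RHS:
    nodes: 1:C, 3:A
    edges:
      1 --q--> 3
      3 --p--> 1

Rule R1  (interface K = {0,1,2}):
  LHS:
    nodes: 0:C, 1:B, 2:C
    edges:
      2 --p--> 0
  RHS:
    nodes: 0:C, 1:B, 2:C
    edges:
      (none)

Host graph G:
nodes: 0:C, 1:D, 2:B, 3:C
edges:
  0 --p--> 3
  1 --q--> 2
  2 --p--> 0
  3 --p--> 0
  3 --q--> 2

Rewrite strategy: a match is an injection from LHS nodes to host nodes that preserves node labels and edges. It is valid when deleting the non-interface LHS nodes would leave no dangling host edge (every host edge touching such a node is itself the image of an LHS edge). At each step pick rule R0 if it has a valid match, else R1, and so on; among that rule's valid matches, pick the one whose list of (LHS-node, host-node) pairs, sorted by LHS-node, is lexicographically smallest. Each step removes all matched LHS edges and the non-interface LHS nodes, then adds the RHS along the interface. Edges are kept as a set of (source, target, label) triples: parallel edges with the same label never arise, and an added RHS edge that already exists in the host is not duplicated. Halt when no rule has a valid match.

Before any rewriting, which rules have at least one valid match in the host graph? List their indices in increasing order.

Answer: [R1]

Derivation:
R0: no valid match — LHS pattern not found
R1: 2 valid matches — {0↦0, 1↦2, 2↦3}, {0↦3, 1↦2, 2↦0}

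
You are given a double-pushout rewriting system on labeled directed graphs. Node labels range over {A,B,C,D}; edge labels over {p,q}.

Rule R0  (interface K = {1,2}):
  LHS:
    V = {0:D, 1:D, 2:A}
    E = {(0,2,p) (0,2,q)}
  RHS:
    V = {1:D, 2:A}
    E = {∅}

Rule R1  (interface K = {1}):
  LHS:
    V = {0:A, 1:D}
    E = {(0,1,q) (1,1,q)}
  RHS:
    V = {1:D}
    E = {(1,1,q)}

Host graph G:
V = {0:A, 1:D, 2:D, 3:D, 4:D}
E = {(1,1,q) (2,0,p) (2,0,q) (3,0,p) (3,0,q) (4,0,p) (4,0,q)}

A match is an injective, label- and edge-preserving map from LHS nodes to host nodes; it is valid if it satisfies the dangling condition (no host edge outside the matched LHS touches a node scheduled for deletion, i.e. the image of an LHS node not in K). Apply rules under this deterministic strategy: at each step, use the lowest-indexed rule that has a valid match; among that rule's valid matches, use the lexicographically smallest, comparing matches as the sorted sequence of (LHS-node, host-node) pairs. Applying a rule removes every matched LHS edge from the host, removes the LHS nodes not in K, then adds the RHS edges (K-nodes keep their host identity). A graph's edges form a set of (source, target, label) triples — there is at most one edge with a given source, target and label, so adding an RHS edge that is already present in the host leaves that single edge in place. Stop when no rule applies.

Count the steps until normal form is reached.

initial: |V|=5 |E|=7  E = 1-q->1 2-p->0 2-q->0 3-p->0 3-q->0 4-p->0 4-q->0
step 1: apply R0 at {0↦2, 1↦1, 2↦0}  → |V|=4 |E|=5  E = 1-q->1 3-p->0 3-q->0 4-p->0 4-q->0
step 2: apply R0 at {0↦3, 1↦1, 2↦0}  → |V|=3 |E|=3  E = 1-q->1 4-p->0 4-q->0
step 3: apply R0 at {0↦4, 1↦1, 2↦0}  → |V|=2 |E|=1  E = 1-q->1
halt: no rule applies after step 3

Answer: 3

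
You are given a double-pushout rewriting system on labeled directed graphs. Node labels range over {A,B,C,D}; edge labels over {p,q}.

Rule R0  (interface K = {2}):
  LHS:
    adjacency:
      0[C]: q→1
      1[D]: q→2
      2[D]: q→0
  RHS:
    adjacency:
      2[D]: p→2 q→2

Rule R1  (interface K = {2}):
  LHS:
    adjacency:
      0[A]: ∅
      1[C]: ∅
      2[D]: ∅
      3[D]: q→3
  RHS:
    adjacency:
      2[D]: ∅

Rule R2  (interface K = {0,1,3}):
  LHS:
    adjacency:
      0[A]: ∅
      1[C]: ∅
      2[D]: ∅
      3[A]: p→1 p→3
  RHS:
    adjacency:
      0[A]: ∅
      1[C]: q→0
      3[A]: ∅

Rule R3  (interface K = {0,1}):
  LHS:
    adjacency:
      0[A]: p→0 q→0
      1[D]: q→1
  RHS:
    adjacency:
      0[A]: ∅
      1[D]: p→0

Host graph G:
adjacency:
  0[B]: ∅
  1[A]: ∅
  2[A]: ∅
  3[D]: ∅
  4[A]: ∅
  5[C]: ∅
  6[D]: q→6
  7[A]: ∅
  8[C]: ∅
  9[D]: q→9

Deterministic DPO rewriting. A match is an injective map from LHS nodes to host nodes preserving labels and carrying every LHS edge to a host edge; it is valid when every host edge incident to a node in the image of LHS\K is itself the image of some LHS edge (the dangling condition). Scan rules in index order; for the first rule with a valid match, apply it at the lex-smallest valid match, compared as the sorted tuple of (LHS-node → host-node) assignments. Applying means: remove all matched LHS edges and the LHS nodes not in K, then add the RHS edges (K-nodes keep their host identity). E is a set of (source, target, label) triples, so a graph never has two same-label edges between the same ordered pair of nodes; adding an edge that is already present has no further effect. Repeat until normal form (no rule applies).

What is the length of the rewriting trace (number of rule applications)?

[0] host  ⇒  10 nodes, 2 edges  {6-q->6 9-q->9}
[1] R1 @ {0↦1, 1↦5, 2↦3, 3↦6}  ⇒  7 nodes, 1 edges  {9-q->9}
[2] R1 @ {0↦2, 1↦8, 2↦3, 3↦9}  ⇒  4 nodes, 0 edges  {∅}
halt: no rule applies after step 2

Answer: 2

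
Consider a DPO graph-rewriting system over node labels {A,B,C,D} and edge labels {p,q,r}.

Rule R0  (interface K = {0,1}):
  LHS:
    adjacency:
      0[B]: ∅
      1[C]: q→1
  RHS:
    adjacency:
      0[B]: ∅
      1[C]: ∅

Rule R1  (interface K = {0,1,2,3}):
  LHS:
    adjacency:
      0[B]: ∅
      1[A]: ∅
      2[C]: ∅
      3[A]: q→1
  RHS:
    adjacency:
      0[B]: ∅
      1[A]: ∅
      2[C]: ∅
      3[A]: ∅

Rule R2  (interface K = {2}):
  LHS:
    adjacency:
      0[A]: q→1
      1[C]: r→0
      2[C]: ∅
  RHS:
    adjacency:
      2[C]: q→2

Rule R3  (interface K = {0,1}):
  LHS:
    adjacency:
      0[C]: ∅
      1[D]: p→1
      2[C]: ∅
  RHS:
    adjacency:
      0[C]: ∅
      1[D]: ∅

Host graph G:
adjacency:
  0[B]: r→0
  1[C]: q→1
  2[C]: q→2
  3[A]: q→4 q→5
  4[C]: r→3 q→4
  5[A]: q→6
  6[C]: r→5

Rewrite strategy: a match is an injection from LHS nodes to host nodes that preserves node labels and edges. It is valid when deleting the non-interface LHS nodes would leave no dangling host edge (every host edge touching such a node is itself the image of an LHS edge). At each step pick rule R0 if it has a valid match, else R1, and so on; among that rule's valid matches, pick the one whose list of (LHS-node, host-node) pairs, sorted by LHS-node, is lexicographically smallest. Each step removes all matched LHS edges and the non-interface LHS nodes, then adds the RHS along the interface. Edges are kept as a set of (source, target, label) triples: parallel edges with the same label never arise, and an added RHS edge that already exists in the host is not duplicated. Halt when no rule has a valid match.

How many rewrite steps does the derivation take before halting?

Answer: 8

Rewrite trace:
[0] host  ⇒  7 nodes, 9 edges  {0-r->0 1-q->1 2-q->2 3-q->4 3-q->5 4-r->3 4-q->4 5-q->6 6-r->5}
[1] R0 @ {0↦0, 1↦1}  ⇒  7 nodes, 8 edges  {0-r->0 2-q->2 3-q->4 3-q->5 4-r->3 4-q->4 5-q->6 6-r->5}
[2] R0 @ {0↦0, 1↦2}  ⇒  7 nodes, 7 edges  {0-r->0 3-q->4 3-q->5 4-r->3 4-q->4 5-q->6 6-r->5}
[3] R0 @ {0↦0, 1↦4}  ⇒  7 nodes, 6 edges  {0-r->0 3-q->4 3-q->5 4-r->3 5-q->6 6-r->5}
[4] R1 @ {0↦0, 1↦5, 2↦1, 3↦3}  ⇒  7 nodes, 5 edges  {0-r->0 3-q->4 4-r->3 5-q->6 6-r->5}
[5] R2 @ {0↦3, 1↦4, 2↦1}  ⇒  5 nodes, 4 edges  {0-r->0 1-q->1 5-q->6 6-r->5}
[6] R0 @ {0↦0, 1↦1}  ⇒  5 nodes, 3 edges  {0-r->0 5-q->6 6-r->5}
[7] R2 @ {0↦5, 1↦6, 2↦1}  ⇒  3 nodes, 2 edges  {0-r->0 1-q->1}
[8] R0 @ {0↦0, 1↦1}  ⇒  3 nodes, 1 edges  {0-r->0}
final graph: no rule applies after step 8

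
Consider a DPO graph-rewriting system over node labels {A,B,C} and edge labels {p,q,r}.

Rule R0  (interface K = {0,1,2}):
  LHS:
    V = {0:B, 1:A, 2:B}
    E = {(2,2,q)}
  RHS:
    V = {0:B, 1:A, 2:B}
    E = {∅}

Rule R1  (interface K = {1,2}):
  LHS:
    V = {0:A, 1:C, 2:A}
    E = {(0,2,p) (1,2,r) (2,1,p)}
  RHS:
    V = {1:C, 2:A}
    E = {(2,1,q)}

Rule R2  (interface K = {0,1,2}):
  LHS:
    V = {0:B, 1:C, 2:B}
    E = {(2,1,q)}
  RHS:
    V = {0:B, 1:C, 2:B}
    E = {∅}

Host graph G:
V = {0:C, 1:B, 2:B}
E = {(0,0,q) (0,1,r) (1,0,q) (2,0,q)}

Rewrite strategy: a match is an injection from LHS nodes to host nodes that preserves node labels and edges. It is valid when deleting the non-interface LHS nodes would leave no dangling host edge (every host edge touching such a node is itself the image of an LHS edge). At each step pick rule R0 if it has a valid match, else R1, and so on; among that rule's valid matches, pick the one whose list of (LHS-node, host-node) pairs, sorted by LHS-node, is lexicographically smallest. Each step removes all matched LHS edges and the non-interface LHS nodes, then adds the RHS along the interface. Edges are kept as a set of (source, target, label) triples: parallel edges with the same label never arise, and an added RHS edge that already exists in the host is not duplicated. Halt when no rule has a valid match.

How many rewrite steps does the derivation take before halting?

start.  V:3 E:4  edges: 0-q->0 0-r->1 1-q->0 2-q->0
1. fire R2 via {0↦1, 1↦0, 2↦2}  →  V:3 E:3  edges: 0-q->0 0-r->1 1-q->0
2. fire R2 via {0↦2, 1↦0, 2↦1}  →  V:3 E:2  edges: 0-q->0 0-r->1
halt: no rule applies after step 2

Answer: 2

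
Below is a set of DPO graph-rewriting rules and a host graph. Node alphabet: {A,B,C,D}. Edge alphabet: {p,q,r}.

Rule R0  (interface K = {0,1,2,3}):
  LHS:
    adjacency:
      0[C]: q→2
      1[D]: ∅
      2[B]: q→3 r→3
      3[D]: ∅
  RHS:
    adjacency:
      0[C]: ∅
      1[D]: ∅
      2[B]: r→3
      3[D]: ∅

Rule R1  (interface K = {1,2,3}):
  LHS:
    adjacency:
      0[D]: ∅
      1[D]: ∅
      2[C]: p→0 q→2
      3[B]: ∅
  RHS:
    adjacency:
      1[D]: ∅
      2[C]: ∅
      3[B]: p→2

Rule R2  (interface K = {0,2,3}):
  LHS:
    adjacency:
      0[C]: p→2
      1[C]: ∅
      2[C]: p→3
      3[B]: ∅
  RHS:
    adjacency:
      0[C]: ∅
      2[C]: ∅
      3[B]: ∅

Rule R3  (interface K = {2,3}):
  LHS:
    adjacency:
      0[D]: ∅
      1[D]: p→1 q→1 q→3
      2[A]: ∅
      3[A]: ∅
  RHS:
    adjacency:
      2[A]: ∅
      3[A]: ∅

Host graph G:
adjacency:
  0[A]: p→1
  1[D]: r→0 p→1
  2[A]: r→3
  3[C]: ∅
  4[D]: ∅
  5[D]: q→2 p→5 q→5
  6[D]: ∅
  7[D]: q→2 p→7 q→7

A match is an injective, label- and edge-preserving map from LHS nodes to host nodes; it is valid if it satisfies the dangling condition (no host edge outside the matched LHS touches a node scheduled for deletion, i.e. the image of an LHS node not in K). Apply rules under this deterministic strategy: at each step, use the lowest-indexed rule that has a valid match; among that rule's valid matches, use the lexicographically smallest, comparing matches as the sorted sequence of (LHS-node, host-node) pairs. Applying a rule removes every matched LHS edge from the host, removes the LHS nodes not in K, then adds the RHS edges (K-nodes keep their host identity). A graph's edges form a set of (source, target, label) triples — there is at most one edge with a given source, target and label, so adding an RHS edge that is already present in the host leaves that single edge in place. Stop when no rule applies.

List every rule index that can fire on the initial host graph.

R0: no valid match — LHS pattern not found
R1: no valid match — LHS pattern not found
R2: no valid match — LHS pattern not found
R3: 4 valid matches — {0↦4, 1↦5, 2↦0, 3↦2}, {0↦4, 1↦7, 2↦0, 3↦2}, {0↦6, 1↦5, 2↦0, 3↦2} (+1 more)

Answer: [R3]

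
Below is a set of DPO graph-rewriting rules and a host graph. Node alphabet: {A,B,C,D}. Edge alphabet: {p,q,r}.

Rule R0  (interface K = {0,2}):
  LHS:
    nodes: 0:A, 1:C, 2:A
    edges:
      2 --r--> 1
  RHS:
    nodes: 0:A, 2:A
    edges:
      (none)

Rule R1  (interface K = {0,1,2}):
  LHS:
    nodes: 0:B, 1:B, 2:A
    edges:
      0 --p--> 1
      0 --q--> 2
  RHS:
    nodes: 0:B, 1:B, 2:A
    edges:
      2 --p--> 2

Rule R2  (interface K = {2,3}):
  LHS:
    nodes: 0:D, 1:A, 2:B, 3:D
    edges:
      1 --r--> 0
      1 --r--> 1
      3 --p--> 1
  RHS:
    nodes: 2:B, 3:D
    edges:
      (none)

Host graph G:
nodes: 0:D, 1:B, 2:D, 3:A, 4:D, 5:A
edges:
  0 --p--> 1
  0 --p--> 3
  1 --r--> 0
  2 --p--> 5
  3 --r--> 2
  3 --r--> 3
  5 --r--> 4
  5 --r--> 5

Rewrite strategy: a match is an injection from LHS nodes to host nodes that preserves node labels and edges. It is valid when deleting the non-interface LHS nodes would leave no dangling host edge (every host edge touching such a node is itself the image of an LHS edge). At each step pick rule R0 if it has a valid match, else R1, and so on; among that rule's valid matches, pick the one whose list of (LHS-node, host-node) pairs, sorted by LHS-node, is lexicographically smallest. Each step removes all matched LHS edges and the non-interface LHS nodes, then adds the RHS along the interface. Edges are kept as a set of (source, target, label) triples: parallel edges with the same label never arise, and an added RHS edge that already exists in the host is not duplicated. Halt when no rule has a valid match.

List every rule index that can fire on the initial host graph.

R0: no valid match — LHS pattern not found
R1: no valid match — LHS pattern not found
R2: 1 valid match — {0↦4, 1↦5, 2↦1, 3↦2}

Answer: [R2]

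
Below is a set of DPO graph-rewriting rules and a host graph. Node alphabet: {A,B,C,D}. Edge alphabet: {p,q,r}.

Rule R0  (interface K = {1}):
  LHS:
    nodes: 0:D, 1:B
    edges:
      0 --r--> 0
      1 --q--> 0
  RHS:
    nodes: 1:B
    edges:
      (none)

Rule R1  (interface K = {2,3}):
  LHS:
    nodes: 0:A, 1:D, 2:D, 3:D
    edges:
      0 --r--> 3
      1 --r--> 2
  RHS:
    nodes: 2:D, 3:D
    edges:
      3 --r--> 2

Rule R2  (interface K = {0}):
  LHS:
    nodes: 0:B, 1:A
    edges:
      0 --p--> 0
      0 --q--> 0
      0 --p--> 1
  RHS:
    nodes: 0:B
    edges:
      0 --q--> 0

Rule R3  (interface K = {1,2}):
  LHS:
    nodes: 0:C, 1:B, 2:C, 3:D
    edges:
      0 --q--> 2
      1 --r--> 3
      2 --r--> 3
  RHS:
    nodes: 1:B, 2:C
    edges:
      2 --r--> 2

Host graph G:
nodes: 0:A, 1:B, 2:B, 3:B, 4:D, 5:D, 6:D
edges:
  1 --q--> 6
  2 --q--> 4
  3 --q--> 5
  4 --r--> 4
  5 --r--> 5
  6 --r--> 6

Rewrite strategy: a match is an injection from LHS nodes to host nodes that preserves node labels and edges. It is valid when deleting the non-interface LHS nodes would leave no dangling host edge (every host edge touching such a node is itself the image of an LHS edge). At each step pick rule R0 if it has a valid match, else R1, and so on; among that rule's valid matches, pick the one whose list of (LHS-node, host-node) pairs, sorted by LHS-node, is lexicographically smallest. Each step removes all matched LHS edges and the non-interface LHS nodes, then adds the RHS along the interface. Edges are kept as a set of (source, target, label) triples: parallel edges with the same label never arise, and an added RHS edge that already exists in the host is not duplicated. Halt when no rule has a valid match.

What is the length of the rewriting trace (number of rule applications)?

Answer: 3

Rewrite trace:
start.  V:7 E:6  edges: 1-q->6 2-q->4 3-q->5 4-r->4 5-r->5 6-r->6
1. fire R0 via {0↦4, 1↦2}  →  V:6 E:4  edges: 1-q->6 3-q->5 5-r->5 6-r->6
2. fire R0 via {0↦5, 1↦3}  →  V:5 E:2  edges: 1-q->6 6-r->6
3. fire R0 via {0↦6, 1↦1}  →  V:4 E:0  edges: ∅
halt: no rule applies after step 3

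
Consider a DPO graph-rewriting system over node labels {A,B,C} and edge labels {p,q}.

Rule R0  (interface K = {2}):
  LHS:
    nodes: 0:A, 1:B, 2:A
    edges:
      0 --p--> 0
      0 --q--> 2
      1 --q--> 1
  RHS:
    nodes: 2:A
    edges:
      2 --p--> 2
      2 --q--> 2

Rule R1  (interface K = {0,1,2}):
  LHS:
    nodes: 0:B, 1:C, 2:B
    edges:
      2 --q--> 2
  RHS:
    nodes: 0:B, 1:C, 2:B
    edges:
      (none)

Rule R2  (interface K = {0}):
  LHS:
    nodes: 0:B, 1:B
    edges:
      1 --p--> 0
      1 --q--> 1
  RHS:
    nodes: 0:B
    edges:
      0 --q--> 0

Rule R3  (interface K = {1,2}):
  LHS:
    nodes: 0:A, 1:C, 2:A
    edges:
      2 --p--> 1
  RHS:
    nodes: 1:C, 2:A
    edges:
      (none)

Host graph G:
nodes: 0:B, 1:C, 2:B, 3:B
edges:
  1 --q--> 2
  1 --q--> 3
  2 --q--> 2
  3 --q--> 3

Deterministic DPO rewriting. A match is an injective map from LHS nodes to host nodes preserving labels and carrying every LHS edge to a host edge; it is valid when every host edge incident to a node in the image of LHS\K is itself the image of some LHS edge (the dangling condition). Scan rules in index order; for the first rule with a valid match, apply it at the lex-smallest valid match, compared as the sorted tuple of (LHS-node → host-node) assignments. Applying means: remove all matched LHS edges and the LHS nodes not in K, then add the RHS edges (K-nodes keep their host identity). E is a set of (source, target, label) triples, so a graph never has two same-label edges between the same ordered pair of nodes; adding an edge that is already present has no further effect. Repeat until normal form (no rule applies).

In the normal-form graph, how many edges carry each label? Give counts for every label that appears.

initial: |V|=4 |E|=4  E = 1-q->2 1-q->3 2-q->2 3-q->3
step 1: apply R1 at {0↦0, 1↦1, 2↦2}  → |V|=4 |E|=3  E = 1-q->2 1-q->3 3-q->3
step 2: apply R1 at {0↦0, 1↦1, 2↦3}  → |V|=4 |E|=2  E = 1-q->2 1-q->3
halt: no rule applies after step 2
NF edges: [(1, 2, 'q'), (1, 3, 'q')]

Answer: q:2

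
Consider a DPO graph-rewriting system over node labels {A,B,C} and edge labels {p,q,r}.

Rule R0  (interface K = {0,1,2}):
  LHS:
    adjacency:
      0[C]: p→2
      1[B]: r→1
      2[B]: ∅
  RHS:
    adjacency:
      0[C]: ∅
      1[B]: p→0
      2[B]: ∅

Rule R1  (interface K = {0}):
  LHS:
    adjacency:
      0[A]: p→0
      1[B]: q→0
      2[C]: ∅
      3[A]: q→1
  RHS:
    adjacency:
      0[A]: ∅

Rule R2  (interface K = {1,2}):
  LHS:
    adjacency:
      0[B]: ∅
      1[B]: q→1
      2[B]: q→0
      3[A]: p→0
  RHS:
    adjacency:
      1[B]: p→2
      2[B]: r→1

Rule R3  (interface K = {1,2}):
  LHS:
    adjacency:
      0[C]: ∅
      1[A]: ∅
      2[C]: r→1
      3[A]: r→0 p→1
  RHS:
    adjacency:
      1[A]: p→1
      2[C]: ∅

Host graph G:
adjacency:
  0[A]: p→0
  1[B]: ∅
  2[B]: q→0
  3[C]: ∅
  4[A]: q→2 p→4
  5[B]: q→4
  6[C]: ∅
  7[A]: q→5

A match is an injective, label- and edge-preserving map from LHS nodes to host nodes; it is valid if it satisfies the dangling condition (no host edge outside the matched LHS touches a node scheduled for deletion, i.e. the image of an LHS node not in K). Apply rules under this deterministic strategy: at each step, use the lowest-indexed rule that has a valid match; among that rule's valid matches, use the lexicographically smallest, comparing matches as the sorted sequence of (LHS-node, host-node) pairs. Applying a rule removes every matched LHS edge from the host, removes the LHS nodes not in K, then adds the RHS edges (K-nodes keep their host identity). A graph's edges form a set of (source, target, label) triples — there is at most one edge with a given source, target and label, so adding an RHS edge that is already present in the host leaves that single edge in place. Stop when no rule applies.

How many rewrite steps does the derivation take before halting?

start.  V:8 E:6  edges: 0-p->0 2-q->0 4-q->2 4-p->4 5-q->4 7-q->5
1. fire R1 via {0↦4, 1↦5, 2↦3, 3↦7}  →  V:5 E:3  edges: 0-p->0 2-q->0 4-q->2
2. fire R1 via {0↦0, 1↦2, 2↦6, 3↦4}  →  V:2 E:0  edges: ∅
final graph: no rule applies after step 2

Answer: 2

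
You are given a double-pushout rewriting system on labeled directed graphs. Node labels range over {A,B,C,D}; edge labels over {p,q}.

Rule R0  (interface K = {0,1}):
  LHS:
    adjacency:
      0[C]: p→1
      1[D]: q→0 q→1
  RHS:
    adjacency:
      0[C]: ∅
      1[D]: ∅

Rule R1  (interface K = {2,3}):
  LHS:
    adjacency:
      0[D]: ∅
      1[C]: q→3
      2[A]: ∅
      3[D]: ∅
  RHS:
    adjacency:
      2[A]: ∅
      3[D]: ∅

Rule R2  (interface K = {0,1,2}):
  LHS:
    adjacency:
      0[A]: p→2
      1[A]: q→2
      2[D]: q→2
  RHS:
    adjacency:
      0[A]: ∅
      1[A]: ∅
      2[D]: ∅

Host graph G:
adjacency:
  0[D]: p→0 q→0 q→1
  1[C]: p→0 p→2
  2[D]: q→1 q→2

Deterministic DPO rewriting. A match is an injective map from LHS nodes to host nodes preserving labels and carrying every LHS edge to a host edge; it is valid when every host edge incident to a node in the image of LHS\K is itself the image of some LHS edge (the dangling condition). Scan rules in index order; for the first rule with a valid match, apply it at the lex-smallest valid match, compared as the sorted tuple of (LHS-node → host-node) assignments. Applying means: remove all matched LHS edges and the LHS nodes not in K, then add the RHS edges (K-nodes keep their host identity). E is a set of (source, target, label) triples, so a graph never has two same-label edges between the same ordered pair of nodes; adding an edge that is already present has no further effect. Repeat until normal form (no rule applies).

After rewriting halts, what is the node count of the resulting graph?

Answer: 3

Derivation:
[0] host  ⇒  3 nodes, 7 edges  {0-p->0 0-q->0 0-q->1 1-p->0 1-p->2 2-q->1 2-q->2}
[1] R0 @ {0↦1, 1↦0}  ⇒  3 nodes, 4 edges  {0-p->0 1-p->2 2-q->1 2-q->2}
[2] R0 @ {0↦1, 1↦2}  ⇒  3 nodes, 1 edges  {0-p->0}
normal form: no rule applies after step 2
NF nodes: {0:D, 1:C, 2:D}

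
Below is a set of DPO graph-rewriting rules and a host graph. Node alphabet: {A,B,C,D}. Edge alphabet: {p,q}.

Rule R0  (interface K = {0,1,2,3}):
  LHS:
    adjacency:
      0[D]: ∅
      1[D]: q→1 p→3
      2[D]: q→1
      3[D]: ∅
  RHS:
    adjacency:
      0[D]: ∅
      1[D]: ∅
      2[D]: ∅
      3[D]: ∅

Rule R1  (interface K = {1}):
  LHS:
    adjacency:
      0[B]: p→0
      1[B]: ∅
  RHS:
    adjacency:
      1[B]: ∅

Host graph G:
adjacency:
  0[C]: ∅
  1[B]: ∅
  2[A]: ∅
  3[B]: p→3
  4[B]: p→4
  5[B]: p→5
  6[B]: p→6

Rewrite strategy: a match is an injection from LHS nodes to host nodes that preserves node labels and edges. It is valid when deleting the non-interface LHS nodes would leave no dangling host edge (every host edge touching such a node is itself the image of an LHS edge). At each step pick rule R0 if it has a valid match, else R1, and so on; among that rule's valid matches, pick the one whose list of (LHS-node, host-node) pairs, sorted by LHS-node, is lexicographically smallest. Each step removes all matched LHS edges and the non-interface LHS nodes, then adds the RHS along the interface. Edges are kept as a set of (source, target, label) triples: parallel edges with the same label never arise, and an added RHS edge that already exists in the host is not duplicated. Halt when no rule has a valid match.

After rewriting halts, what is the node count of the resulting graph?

Answer: 3

Rewrite trace:
[0] host  ⇒  7 nodes, 4 edges  {3-p->3 4-p->4 5-p->5 6-p->6}
[1] R1 @ {0↦3, 1↦1}  ⇒  6 nodes, 3 edges  {4-p->4 5-p->5 6-p->6}
[2] R1 @ {0↦4, 1↦1}  ⇒  5 nodes, 2 edges  {5-p->5 6-p->6}
[3] R1 @ {0↦5, 1↦1}  ⇒  4 nodes, 1 edges  {6-p->6}
[4] R1 @ {0↦6, 1↦1}  ⇒  3 nodes, 0 edges  {∅}
final graph: no rule applies after step 4
NF nodes: {0:C, 1:B, 2:A}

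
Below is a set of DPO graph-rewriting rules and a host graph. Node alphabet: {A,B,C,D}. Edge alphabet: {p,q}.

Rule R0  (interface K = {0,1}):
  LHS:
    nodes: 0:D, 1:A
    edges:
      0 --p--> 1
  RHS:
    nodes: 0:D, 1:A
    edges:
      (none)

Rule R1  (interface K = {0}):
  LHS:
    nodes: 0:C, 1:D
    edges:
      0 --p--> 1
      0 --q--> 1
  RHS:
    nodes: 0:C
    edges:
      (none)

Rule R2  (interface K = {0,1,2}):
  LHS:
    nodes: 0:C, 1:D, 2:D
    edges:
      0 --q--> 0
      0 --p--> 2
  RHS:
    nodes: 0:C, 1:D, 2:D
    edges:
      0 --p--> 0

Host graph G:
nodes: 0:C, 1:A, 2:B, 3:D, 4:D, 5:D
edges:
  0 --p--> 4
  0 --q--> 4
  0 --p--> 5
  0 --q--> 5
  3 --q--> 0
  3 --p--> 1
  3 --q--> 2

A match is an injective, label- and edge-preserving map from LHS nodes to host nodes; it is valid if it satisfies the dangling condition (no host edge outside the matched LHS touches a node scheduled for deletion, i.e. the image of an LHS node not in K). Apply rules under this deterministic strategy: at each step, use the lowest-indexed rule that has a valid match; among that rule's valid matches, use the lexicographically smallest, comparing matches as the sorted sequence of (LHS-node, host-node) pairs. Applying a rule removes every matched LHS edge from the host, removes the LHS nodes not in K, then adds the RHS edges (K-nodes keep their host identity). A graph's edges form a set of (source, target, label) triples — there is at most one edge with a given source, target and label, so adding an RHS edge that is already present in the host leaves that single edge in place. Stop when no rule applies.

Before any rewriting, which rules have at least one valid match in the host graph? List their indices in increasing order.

R0: 1 valid match — {0↦3, 1↦1}
R1: 2 valid matches — {0↦0, 1↦4}, {0↦0, 1↦5}
R2: no valid match — LHS pattern not found

Answer: [R0,R1]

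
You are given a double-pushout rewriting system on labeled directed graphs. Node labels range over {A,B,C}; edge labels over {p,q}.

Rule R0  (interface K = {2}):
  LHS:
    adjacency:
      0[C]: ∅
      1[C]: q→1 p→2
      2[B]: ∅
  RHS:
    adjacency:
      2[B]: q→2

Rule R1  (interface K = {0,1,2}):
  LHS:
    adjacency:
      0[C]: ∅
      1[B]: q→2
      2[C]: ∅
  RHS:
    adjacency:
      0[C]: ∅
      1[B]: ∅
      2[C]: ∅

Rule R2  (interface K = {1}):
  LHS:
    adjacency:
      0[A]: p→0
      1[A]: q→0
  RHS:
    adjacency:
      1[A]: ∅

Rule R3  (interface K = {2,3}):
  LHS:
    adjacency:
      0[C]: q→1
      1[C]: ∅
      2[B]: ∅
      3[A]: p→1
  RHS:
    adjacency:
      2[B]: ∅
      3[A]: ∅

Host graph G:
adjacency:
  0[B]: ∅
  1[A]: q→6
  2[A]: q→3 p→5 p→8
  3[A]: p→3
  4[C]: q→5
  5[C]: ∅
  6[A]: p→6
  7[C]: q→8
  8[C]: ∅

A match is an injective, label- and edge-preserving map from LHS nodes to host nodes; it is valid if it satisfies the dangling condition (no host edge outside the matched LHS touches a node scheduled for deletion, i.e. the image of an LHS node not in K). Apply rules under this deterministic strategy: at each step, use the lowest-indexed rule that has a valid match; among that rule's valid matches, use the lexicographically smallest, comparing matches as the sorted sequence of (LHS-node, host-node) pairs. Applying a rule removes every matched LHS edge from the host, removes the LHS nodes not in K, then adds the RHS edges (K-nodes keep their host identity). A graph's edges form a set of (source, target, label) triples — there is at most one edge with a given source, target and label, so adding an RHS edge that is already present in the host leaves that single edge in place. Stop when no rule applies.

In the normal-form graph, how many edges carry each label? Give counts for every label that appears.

Answer: (no edges)

Steps:
[0] host  ⇒  9 nodes, 8 edges  {1-q->6 2-q->3 2-p->5 2-p->8 3-p->3 4-q->5 6-p->6 7-q->8}
[1] R2 @ {0↦3, 1↦2}  ⇒  8 nodes, 6 edges  {1-q->6 2-p->5 2-p->8 4-q->5 6-p->6 7-q->8}
[2] R2 @ {0↦6, 1↦1}  ⇒  7 nodes, 4 edges  {2-p->5 2-p->8 4-q->5 7-q->8}
[3] R3 @ {0↦4, 1↦5, 2↦0, 3↦2}  ⇒  5 nodes, 2 edges  {2-p->8 7-q->8}
[4] R3 @ {0↦7, 1↦8, 2↦0, 3↦2}  ⇒  3 nodes, 0 edges  {∅}
halt: no rule applies after step 4
NF edges: []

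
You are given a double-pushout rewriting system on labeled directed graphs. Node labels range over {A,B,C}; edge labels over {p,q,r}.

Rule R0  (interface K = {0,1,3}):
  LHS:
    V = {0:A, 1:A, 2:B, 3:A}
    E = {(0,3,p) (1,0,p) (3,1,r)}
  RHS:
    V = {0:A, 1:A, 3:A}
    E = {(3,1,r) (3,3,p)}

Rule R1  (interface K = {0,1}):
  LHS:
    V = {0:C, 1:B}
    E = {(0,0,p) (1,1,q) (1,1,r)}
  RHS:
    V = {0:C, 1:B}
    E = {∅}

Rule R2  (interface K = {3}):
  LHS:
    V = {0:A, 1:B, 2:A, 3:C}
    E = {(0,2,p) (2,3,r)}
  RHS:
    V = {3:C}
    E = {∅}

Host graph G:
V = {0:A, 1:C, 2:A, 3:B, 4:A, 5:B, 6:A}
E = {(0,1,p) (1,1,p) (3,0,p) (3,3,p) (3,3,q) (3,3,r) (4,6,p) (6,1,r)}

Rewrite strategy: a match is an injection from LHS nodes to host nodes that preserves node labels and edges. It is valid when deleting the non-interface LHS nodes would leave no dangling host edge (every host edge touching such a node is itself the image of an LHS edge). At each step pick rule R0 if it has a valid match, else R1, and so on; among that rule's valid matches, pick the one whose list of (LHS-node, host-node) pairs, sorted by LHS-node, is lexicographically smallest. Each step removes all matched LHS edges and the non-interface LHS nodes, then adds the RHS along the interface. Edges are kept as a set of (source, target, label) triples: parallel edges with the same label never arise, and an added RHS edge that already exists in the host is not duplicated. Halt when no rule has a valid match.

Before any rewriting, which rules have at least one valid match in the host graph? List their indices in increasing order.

R0: no valid match — LHS pattern not found
R1: 1 valid match — {0↦1, 1↦3}
R2: 1 valid match — {0↦4, 1↦5, 2↦6, 3↦1}

Answer: [R1,R2]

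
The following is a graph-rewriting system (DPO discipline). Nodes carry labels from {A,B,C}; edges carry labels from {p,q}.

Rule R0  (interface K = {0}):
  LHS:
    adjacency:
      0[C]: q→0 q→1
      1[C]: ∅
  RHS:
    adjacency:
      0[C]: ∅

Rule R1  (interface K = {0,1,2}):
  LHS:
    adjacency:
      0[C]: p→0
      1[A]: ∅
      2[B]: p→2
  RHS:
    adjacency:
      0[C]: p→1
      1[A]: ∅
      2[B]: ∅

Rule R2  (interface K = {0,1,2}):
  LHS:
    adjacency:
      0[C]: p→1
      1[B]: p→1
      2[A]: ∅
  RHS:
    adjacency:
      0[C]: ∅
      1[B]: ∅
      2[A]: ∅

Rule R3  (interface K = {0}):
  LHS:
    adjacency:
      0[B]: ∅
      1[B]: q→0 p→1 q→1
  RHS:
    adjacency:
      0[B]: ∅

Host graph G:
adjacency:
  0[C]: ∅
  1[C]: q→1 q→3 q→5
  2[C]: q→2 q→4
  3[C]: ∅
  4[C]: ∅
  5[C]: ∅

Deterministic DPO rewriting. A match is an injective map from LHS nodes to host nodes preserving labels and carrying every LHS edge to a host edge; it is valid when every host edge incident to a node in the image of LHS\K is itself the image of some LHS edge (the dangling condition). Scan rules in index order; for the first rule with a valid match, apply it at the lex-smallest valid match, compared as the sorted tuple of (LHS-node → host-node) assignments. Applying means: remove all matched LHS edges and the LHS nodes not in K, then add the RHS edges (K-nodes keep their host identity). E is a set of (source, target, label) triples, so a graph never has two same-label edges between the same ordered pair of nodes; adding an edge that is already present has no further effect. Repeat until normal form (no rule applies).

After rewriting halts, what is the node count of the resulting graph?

Answer: 4

Derivation:
initial: |V|=6 |E|=5  E = 1-q->1 1-q->3 1-q->5 2-q->2 2-q->4
step 1: apply R0 at {0↦1, 1↦3}  → |V|=5 |E|=3  E = 1-q->5 2-q->2 2-q->4
step 2: apply R0 at {0↦2, 1↦4}  → |V|=4 |E|=1  E = 1-q->5
final graph: no rule applies after step 2
NF nodes: {0:C, 1:C, 2:C, 5:C}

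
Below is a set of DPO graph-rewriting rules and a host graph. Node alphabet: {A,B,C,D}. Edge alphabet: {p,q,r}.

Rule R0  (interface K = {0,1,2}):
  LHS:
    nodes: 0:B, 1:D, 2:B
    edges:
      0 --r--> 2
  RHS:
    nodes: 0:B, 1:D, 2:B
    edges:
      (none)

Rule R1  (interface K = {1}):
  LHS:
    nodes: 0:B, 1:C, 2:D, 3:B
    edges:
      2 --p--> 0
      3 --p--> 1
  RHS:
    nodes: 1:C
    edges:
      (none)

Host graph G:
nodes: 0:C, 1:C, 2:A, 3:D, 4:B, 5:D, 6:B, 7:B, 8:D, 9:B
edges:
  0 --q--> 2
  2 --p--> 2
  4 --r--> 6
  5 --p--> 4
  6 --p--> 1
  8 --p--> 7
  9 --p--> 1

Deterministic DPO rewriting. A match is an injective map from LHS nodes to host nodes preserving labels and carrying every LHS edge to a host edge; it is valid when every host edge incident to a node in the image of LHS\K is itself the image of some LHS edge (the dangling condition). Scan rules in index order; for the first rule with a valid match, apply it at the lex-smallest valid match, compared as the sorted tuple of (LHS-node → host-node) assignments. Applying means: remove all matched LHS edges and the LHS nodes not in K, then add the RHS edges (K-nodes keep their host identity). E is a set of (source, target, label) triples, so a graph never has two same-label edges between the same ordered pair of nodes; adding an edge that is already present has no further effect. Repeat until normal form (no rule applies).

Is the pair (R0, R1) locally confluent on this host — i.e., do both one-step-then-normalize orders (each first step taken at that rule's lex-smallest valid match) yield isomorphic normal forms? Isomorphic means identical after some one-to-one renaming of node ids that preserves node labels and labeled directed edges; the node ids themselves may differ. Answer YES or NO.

Answer: YES

Rewrite trace:
branch R0-first: apply at {0↦4, 1↦3, 2↦6} → |E|=6, then 2 more step(s) → NF |V|=4 |E|=2 V={0:C, 1:C, 2:A, 3:D} E=0-q->2 2-p->2
branch R1-first: apply at {0↦7, 1↦1, 2↦8, 3↦9} → |E|=5, then 2 more step(s) → NF |V|=4 |E|=2 V={0:C, 1:C, 2:A, 3:D} E=0-q->2 2-p->2
graphs isomorphic (equal up to label-preserving node renaming)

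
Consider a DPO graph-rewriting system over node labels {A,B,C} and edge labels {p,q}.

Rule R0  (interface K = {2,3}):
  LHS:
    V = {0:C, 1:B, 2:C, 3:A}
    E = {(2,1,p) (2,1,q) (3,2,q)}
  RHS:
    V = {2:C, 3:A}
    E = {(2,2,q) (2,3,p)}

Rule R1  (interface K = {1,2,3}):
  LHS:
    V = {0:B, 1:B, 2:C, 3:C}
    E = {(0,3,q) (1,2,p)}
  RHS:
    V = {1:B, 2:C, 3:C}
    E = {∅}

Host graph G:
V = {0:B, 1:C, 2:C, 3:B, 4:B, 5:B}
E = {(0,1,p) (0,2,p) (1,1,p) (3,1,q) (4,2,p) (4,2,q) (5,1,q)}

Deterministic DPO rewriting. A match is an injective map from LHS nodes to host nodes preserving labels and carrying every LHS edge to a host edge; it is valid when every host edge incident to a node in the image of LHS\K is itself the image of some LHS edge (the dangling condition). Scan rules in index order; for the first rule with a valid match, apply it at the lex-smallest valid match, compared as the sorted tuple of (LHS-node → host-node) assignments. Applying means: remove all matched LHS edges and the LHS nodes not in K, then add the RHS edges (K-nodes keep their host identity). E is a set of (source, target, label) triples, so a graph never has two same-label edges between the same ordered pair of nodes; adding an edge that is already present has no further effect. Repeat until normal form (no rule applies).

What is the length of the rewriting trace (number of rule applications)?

Answer: 3

Steps:
initial: |V|=6 |E|=7  E = 0-p->1 0-p->2 1-p->1 3-q->1 4-p->2 4-q->2 5-q->1
step 1: apply R1 at {0↦3, 1↦0, 2↦2, 3↦1}  → |V|=5 |E|=5  E = 0-p->1 1-p->1 4-p->2 4-q->2 5-q->1
step 2: apply R1 at {0↦5, 1↦4, 2↦2, 3↦1}  → |V|=4 |E|=3  E = 0-p->1 1-p->1 4-q->2
step 3: apply R1 at {0↦4, 1↦0, 2↦1, 3↦2}  → |V|=3 |E|=1  E = 1-p->1
normal form: no rule applies after step 3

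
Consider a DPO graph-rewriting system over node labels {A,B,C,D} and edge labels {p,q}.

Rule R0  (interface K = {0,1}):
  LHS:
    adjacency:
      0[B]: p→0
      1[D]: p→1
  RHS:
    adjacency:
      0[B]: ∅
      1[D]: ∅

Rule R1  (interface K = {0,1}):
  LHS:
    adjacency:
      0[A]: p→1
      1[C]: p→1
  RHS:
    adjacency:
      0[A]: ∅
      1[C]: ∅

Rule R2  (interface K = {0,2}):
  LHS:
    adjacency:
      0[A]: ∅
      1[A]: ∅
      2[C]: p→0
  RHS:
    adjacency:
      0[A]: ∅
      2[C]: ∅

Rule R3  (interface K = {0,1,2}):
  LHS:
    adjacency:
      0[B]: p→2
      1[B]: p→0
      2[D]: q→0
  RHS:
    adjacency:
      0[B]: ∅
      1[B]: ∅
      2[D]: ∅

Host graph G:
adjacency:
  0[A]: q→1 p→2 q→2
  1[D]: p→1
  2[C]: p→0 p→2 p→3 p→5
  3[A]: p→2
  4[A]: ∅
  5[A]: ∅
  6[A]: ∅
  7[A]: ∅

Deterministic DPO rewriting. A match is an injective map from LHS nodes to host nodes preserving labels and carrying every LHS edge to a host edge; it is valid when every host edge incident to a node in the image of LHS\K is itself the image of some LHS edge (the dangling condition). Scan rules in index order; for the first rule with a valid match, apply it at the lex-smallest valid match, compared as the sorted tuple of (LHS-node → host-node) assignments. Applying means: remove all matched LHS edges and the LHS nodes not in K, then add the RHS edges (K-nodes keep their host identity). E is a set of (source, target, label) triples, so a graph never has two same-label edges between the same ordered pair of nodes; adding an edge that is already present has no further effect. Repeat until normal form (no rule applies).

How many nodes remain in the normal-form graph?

Answer: 5

Derivation:
initial: |V|=8 |E|=9  E = 0-q->1 0-p->2 0-q->2 1-p->1 2-p->0 2-p->2 2-p->3 2-p->5 3-p->2
step 1: apply R1 at {0↦0, 1↦2}  → |V|=8 |E|=7  E = 0-q->1 0-q->2 1-p->1 2-p->0 2-p->3 2-p->5 3-p->2
step 2: apply R2 at {0↦0, 1↦4, 2↦2}  → |V|=7 |E|=6  E = 0-q->1 0-q->2 1-p->1 2-p->3 2-p->5 3-p->2
step 3: apply R2 at {0↦3, 1↦6, 2↦2}  → |V|=6 |E|=5  E = 0-q->1 0-q->2 1-p->1 2-p->5 3-p->2
step 4: apply R2 at {0↦5, 1↦7, 2↦2}  → |V|=5 |E|=4  E = 0-q->1 0-q->2 1-p->1 3-p->2
final graph: no rule applies after step 4
NF nodes: {0:A, 1:D, 2:C, 3:A, 5:A}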